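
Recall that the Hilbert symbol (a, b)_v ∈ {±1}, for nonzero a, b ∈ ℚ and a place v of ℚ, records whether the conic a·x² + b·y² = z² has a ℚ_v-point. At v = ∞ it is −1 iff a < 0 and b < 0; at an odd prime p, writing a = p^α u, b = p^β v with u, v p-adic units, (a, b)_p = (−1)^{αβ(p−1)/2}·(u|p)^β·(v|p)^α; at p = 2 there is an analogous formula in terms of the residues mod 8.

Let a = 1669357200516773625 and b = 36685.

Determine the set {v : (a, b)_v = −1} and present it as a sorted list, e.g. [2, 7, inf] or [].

[5, 23]

Mod squares: a ≡ 476905, b ≡ 36685. Check v ∈ {∞, 2, 3, 5, 11, 13, 17, 23, 29}.
v=11: a=11^3·(≡3), b=11^1·(≡2) mod 11; (3|11)=+1, (2|11)=-1; (−1)^{3·1·5}·(+1)^1·(-1)^3 = +1.
v=∞: 476905 > 0 and 36685 > 0  ⇒  (a,b)_∞ = +1.
v=29: a=29^3·(≡26), b=29^1·(≡18) mod 29; (26|29)=-1, (18|29)=-1; (−1)^{3·1·14}·(-1)^1·(-1)^3 = +1.
v=3: a=3^2·(≡1), b=3^0·(≡1) mod 3; (1|3)=+1, (1|3)=+1; (−1)^{2·0·1}·(+1)^0·(+1)^2 = +1.
v=17: a=17^2·(≡2), b=17^0·(≡16) mod 17; (2|17)=+1, (16|17)=+1; (−1)^{2·0·8}·(+1)^0·(+1)^2 = +1.
v=2: v_2(a)=0, v_2(b)=0; units ≡ 1, 5 (mod 8); ε·ε+αω+βω = 0·0+0·1+0·0 ≡ 0  ⇒  (a,b)_2 = +1.
v=13: a=13^1·(≡12), b=13^0·(≡12) mod 13; (12|13)=+1, (12|13)=+1; (−1)^{1·0·6}·(+1)^0·(+1)^1 = +1.
v=23: a=23^3·(≡18), b=23^1·(≡8) mod 23; (18|23)=+1, (8|23)=+1; (−1)^{3·1·11}·(+1)^1·(+1)^3 = -1.
v=5: a=5^3·(≡4), b=5^1·(≡2) mod 5; (4|5)=+1, (2|5)=-1; (−1)^{3·1·2}·(+1)^1·(-1)^3 = -1.
|Ram(476905, 36685)| = 2, even; anisotropic at {5, 23}.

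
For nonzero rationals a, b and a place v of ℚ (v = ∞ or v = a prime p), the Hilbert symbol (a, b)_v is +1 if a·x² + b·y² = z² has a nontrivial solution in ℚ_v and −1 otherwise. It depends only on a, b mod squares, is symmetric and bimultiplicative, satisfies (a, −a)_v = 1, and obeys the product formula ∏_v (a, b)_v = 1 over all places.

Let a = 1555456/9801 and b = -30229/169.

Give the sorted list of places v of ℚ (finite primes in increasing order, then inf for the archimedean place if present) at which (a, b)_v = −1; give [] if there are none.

[2, 19, 31, 37]

Mod squares: a ≡ 31, b ≡ -30229. Check v ∈ {∞, 2, 3, 7, 11, 13, 19, 31, 37, 43}.
v=13: a=13^0·(≡7), b=13^-2·(≡9) mod 13; (7|13)=-1, (9|13)=+1; (−1)^{0·-2·6}·(-1)^-2·(+1)^0 = +1.
v=31: a=31^1·(≡16), b=31^0·(≡13) mod 31; (16|31)=+1, (13|31)=-1; (−1)^{1·0·15}·(+1)^0·(-1)^1 = -1.
v=37: a=37^0·(≡6), b=37^1·(≡21) mod 37; (6|37)=-1, (21|37)=+1; (−1)^{0·1·18}·(-1)^1·(+1)^0 = -1.
v=7: a=7^2·(≡6), b=7^0·(≡4) mod 7; (6|7)=-1, (4|7)=+1; (−1)^{2·0·3}·(-1)^0·(+1)^2 = +1.
v=11: a=11^-2·(≡3), b=11^0·(≡8) mod 11; (3|11)=+1, (8|11)=-1; (−1)^{-2·0·5}·(+1)^0·(-1)^-2 = +1.
v=∞: 31 > 0 and -30229 < 0  ⇒  (a,b)_∞ = +1.
v=3: a=3^-4·(≡1), b=3^0·(≡2) mod 3; (1|3)=+1, (2|3)=-1; (−1)^{-4·0·1}·(+1)^0·(-1)^-4 = +1.
v=43: a=43^0·(≡23), b=43^1·(≡5) mod 43; (23|43)=+1, (5|43)=-1; (−1)^{0·1·21}·(+1)^1·(-1)^0 = +1.
v=2: v_2(a)=10, v_2(b)=0; units ≡ 7, 3 (mod 8); ε·ε+αω+βω = 1·1+10·1+0·0 ≡ 1  ⇒  (a,b)_2 = -1.
v=19: a=19^0·(≡12), b=19^1·(≡7) mod 19; (12|19)=-1, (7|19)=+1; (−1)^{0·1·9}·(-1)^1·(+1)^0 = -1.
Ram(31, -30229) = {2, 19, 31, 37}; no ℚ_2-point on the conic.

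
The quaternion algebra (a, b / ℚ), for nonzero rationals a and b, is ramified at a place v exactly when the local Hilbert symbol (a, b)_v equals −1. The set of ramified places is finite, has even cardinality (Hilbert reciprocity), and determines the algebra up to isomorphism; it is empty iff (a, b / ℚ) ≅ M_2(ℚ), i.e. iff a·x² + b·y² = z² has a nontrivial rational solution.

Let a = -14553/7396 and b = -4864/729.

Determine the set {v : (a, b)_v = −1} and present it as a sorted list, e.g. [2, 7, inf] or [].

[3, inf]

(a, b) ≡ (-33, -19) mod (ℚ^×)²; places V = {2, 3, 7, 11, 19, 43, ∞}.
(a,b)_19: α=0, u≡4; β=1, v≡15 (mod 19); (4|19)=+1, (15|19)=-1; sign (−1)^0·+1^1·-1^0 = +1.
(a,b)_∞: sgn(-33)=−, sgn(-19)=−, so -1.
(a,b)_3: α=3, u≡1; β=-6, v≡2 (mod 3); (1|3)=+1, (2|3)=-1; sign (−1)^0·+1^-6·-1^3 = -1.
(a,b)_43: α=-2, u≡6; β=0, v≡24 (mod 43); (6|43)=+1, (24|43)=+1; sign (−1)^0·+1^0·+1^-2 = +1.
(a,b)_7: α=2, u≡1; β=0, v≡1 (mod 7); (1|7)=+1, (1|7)=+1; sign (−1)^0·+1^0·+1^2 = +1.
(a,b)_11: α=1, u≡2; β=0, v≡3 (mod 11); (2|11)=-1, (3|11)=+1; sign (−1)^0·-1^0·+1^1 = +1.
(a,b)_2: α=-2, β=8; u≡7, v≡5 (mod 8); ε(u)ε(v)=1·0, αω(v)=-2·1, βω(u)=8·0; sum ≡ 0  ⇒  +1.
Ram(-33, -19) = {3, ∞}; no ℚ_3-point on the conic.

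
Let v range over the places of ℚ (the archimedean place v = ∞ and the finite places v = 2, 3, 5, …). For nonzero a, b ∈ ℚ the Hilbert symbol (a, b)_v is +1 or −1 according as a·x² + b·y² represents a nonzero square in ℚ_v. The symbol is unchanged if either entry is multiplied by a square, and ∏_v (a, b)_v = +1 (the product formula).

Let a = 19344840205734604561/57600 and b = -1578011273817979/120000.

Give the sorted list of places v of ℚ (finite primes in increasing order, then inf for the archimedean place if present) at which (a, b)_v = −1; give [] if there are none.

[7, 41]

Mod squares: a ≡ 41041, b ≡ -5313. Check v ∈ {∞, 2, 3, 5, 7, 11, 13, 23, 41}.
v=7: a=7^3·(≡4), b=7^3·(≡1) mod 7; (4|7)=+1, (1|7)=+1; (−1)^{3·3·3}·(+1)^3·(+1)^3 = -1.
v=∞: 41041 > 0 and -5313 < 0  ⇒  (a,b)_∞ = +1.
v=13: a=13^3·(≡8), b=13^2·(≡10) mod 13; (8|13)=-1, (10|13)=+1; (−1)^{3·2·6}·(-1)^2·(+1)^3 = +1.
v=2: v_2(a)=-8, v_2(b)=-6; units ≡ 1, 7 (mod 8); ε·ε+αω+βω = 0·1+-8·0+-6·0 ≡ 0  ⇒  (a,b)_2 = +1.
v=23: a=23^4·(≡2), b=23^3·(≡20) mod 23; (2|23)=+1, (20|23)=-1; (−1)^{4·3·11}·(+1)^3·(-1)^4 = +1.
v=3: a=3^-2·(≡1), b=3^-1·(≡2) mod 3; (1|3)=+1, (2|3)=-1; (−1)^{-2·-1·1}·(+1)^-1·(-1)^-2 = +1.
v=5: a=5^-2·(≡4), b=5^-4·(≡3) mod 5; (4|5)=+1, (3|5)=-1; (−1)^{-2·-4·2}·(+1)^-4·(-1)^-2 = +1.
v=41: a=41^3·(≡6), b=41^2·(≡26) mod 41; (6|41)=-1, (26|41)=-1; (−1)^{3·2·20}·(-1)^2·(-1)^3 = -1.
v=11: a=11^3·(≡2), b=11^3·(≡5) mod 11; (2|11)=-1, (5|11)=+1; (−1)^{3·3·5}·(-1)^3·(+1)^3 = +1.
|Ram(41041, -5313)| = 2, even; anisotropic at {7, 41}.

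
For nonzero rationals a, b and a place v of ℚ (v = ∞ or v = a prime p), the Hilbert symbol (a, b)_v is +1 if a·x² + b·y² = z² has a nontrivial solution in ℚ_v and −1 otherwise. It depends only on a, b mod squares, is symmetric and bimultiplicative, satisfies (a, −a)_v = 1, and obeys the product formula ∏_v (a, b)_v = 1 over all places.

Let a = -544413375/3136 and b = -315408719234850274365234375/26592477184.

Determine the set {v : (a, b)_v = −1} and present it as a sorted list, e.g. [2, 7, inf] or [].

(a, b) ≡ (-2419615, -137918055) mod (ℚ^×)²; places V = {2, 3, 5, 7, 11, 13, 19, 29, 37, 41, ∞}.
(a,b)_∞: sgn(-2419615)=−, sgn(-137918055)=−, so -1.
(a,b)_29: α=1, u≡18; β=3, v≡10 (mod 29); (18|29)=-1, (10|29)=-1; sign (−1)^0·-1^3·-1^1 = +1.
(a,b)_7: α=-2, u≡5; β=-4, v≡5 (mod 7); (5|7)=-1, (5|7)=-1; sign (−1)^0·-1^-4·-1^-2 = +1.
(a,b)_41: α=1, u≡25; β=3, v≡33 (mod 41); (25|41)=+1, (33|41)=+1; sign (−1)^0·+1^3·+1^1 = +1.
(a,b)_5: α=3, u≡3; β=11, v≡4 (mod 5); (3|5)=-1, (4|5)=+1; sign (−1)^0·-1^11·+1^3 = -1.
(a,b)_11: α=1, u≡10; β=3, v≡1 (mod 11); (10|11)=-1, (1|11)=+1; sign (−1)^1·-1^3·+1^1 = +1.
(a,b)_19: α=0, u≡9; β=1, v≡3 (mod 19); (9|19)=+1, (3|19)=-1; sign (−1)^0·+1^1·-1^0 = +1.
(a,b)_3: α=2, u≡2; β=1, v≡2 (mod 3); (2|3)=-1, (2|3)=-1; sign (−1)^0·-1^1·-1^2 = -1.
(a,b)_37: α=1, u≡30; β=3, v≡2 (mod 37); (30|37)=+1, (2|37)=-1; sign (−1)^0·+1^3·-1^1 = -1.
(a,b)_13: α=0, u≡9; β=-2, v≡8 (mod 13); (9|13)=+1, (8|13)=-1; sign (−1)^0·+1^-2·-1^0 = +1.
(a,b)_2: α=-6, β=-16; u≡1, v≡1 (mod 8); ε(u)ε(v)=0·0, αω(v)=-6·0, βω(u)=-16·0; sum ≡ 0  ⇒  +1.
(-2419615, -137918055 / ℚ) ramifies at {3, 5, 37, ∞}: a division algebra.

[3, 5, 37, inf]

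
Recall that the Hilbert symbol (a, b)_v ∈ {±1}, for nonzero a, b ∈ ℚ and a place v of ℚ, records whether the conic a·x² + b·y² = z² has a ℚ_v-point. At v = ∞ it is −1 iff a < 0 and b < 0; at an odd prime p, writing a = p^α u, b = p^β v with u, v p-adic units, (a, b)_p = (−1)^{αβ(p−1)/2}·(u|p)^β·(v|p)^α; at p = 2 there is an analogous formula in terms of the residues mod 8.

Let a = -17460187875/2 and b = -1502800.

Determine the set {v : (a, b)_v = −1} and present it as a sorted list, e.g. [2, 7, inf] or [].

[2, 3, 5, inf]

(a, b) ≡ (-6630, -13) mod (ℚ^×)²; places V = {2, 3, 5, 13, 17, ∞}.
(a,b)_17: α=3, u≡13; β=2, v≡2 (mod 17); (13|17)=+1, (2|17)=+1; sign (−1)^0·+1^2·+1^3 = +1.
(a,b)_13: α=1, u≡12; β=1, v≡9 (mod 13); (12|13)=+1, (9|13)=+1; sign (−1)^0·+1^1·+1^1 = +1.
(a,b)_∞: sgn(-6630)=−, sgn(-13)=−, so -1.
(a,b)_5: α=3, u≡1; β=2, v≡3 (mod 5); (1|5)=+1, (3|5)=-1; sign (−1)^0·+1^2·-1^3 = -1.
(a,b)_2: α=-1, β=4; u≡5, v≡3 (mod 8); ε(u)ε(v)=0·1, αω(v)=-1·1, βω(u)=4·1; sum ≡ 1  ⇒  -1.
(a,b)_3: α=7, u≡1; β=0, v≡2 (mod 3); (1|3)=+1, (2|3)=-1; sign (−1)^0·+1^0·-1^7 = -1.
Ram(-6630, -13) = {2, 3, 5, ∞}; no ℚ_2-point on the conic.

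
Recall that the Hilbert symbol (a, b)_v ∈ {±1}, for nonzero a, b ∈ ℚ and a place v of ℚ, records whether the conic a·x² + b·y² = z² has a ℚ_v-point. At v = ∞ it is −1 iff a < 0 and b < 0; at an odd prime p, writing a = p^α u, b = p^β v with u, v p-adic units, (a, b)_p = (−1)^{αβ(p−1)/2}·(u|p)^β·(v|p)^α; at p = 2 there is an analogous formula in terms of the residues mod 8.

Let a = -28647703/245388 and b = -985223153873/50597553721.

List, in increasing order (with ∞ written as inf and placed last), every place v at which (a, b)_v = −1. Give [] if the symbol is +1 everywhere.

Mod squares: a ≡ -21, b ≡ -17. Check v ∈ {∞, 2, 3, 7, 11, 13, 17}.
v=∞: -21 < 0 and -17 < 0  ⇒  (a,b)_∞ = -1.
v=7: a=7^3·(≡1), b=7^4·(≡4) mod 7; (1|7)=+1, (4|7)=+1; (−1)^{3·4·3}·(+1)^4·(+1)^3 = +1.
v=11: a=11^-2·(≡1), b=11^-6·(≡4) mod 11; (1|11)=+1, (4|11)=+1; (−1)^{-2·-6·5}·(+1)^-6·(+1)^-2 = +1.
v=13: a=13^-2·(≡8), b=13^-4·(≡10) mod 13; (8|13)=-1, (10|13)=+1; (−1)^{-2·-4·6}·(-1)^-4·(+1)^-2 = +1.
v=17: a=17^4·(≡15), b=17^7·(≡8) mod 17; (15|17)=+1, (8|17)=+1; (−1)^{4·7·8}·(+1)^7·(+1)^4 = +1.
v=3: a=3^-1·(≡2), b=3^0·(≡1) mod 3; (2|3)=-1, (1|3)=+1; (−1)^{-1·0·1}·(-1)^0·(+1)^-1 = +1.
v=2: v_2(a)=-2, v_2(b)=0; units ≡ 3, 7 (mod 8); ε·ε+αω+βω = 1·1+-2·0+0·1 ≡ 1  ⇒  (a,b)_2 = -1.
Ram(-21, -17) = {2, ∞}; no ℚ_2-point on the conic.

[2, inf]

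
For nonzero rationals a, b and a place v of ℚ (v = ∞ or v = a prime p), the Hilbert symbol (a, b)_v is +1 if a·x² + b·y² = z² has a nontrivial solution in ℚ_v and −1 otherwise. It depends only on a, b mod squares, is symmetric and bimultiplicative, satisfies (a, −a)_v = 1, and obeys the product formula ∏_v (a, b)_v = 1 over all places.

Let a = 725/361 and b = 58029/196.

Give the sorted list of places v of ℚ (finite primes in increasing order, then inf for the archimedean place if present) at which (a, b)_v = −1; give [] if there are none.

[3, 29]

(a, b) ≡ (29, 69) mod (ℚ^×)²; places V = {2, 3, 5, 7, 19, 23, 29, ∞}.
(a,b)_7: α=0, u≡1; β=-2, v≡5 (mod 7); (1|7)=+1, (5|7)=-1; sign (−1)^0·+1^-2·-1^0 = +1.
(a,b)_5: α=2, u≡4; β=0, v≡4 (mod 5); (4|5)=+1, (4|5)=+1; sign (−1)^0·+1^0·+1^2 = +1.
(a,b)_3: α=0, u≡2; β=1, v≡2 (mod 3); (2|3)=-1, (2|3)=-1; sign (−1)^0·-1^1·-1^0 = -1.
(a,b)_19: α=-2, u≡3; β=0, v≡10 (mod 19); (3|19)=-1, (10|19)=-1; sign (−1)^0·-1^0·-1^-2 = +1.
(a,b)_2: α=0, β=-2; u≡5, v≡5 (mod 8); ε(u)ε(v)=0·0, αω(v)=0·1, βω(u)=-2·1; sum ≡ 0  ⇒  +1.
(a,b)_29: α=1, u≡22; β=2, v≡15 (mod 29); (22|29)=+1, (15|29)=-1; sign (−1)^0·+1^2·-1^1 = -1.
(a,b)_23: α=0, u≡18; β=1, v≡9 (mod 23); (18|23)=+1, (9|23)=+1; sign (−1)^0·+1^1·+1^0 = +1.
(a,b)_∞: sgn(29)=+, sgn(69)=+, so +1.
(29, 69 / ℚ) ramifies at {3, 29}: a division algebra.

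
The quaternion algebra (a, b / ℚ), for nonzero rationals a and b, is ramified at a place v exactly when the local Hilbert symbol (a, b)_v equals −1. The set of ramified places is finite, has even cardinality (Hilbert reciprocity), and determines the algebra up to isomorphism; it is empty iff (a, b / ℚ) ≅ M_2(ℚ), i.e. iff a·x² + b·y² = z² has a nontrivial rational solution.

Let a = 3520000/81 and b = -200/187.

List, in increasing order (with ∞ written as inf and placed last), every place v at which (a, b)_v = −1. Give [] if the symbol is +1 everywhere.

(a, b) ≡ (22, -374) mod (ℚ^×)²; places V = {2, 3, 5, 11, 17, ∞}.
(a,b)_5: α=4, u≡2; β=2, v≡1 (mod 5); (2|5)=-1, (1|5)=+1; sign (−1)^0·-1^2·+1^4 = +1.
(a,b)_11: α=1, u≡8; β=-1, v≡7 (mod 11); (8|11)=-1, (7|11)=-1; sign (−1)^1·-1^-1·-1^1 = -1.
(a,b)_3: α=-4, u≡1; β=0, v≡1 (mod 3); (1|3)=+1, (1|3)=+1; sign (−1)^0·+1^0·+1^-4 = +1.
(a,b)_17: α=0, u≡5; β=-1, v≡5 (mod 17); (5|17)=-1, (5|17)=-1; sign (−1)^0·-1^-1·-1^0 = -1.
(a,b)_2: α=9, β=3; u≡3, v≡5 (mod 8); ε(u)ε(v)=1·0, αω(v)=9·1, βω(u)=3·1; sum ≡ 0  ⇒  +1.
(a,b)_∞: sgn(22)=+, sgn(-374)=−, so +1.
Ram(22, -374) = {11, 17}; no ℚ_11-point on the conic.

[11, 17]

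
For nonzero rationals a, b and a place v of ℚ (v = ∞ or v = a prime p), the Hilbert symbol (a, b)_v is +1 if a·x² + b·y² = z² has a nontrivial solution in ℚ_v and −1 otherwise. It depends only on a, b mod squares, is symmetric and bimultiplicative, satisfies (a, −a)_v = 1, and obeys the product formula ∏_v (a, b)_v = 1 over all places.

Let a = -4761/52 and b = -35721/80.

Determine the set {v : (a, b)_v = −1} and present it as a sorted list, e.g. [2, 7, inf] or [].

[2, 5, 13, inf]

(a, b) ≡ (-13, -5) mod (ℚ^×)²; places V = {2, 3, 5, 7, 13, 23, ∞}.
(a,b)_7: α=0, u≡2; β=2, v≡2 (mod 7); (2|7)=+1, (2|7)=+1; sign (−1)^0·+1^2·+1^0 = +1.
(a,b)_13: α=-1, u≡9; β=0, v≡8 (mod 13); (9|13)=+1, (8|13)=-1; sign (−1)^0·+1^0·-1^-1 = -1.
(a,b)_2: α=-2, β=-4; u≡3, v≡3 (mod 8); ε(u)ε(v)=1·1, αω(v)=-2·1, βω(u)=-4·1; sum ≡ 1  ⇒  -1.
(a,b)_23: α=2, u≡10; β=0, v≡4 (mod 23); (10|23)=-1, (4|23)=+1; sign (−1)^0·-1^0·+1^2 = +1.
(a,b)_5: α=0, u≡2; β=-1, v≡4 (mod 5); (2|5)=-1, (4|5)=+1; sign (−1)^0·-1^-1·+1^0 = -1.
(a,b)_∞: sgn(-13)=−, sgn(-5)=−, so -1.
(a,b)_3: α=2, u≡2; β=6, v≡1 (mod 3); (2|3)=-1, (1|3)=+1; sign (−1)^0·-1^6·+1^2 = +1.
(-13, -5 / ℚ) ramifies at {2, 5, 13, ∞}: a division algebra.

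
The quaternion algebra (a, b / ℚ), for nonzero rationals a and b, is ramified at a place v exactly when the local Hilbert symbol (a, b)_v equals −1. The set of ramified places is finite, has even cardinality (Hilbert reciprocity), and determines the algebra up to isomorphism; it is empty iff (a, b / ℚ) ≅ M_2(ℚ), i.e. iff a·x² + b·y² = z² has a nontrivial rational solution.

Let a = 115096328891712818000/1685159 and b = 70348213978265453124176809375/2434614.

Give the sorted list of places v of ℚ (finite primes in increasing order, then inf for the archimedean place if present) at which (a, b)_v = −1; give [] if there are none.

[2, 7, 13, 31]

(a, b) ≡ (286195, 26970) mod (ℚ^×)²; places V = {2, 3, 5, 7, 13, 17, 23, 29, 31, 37, ∞}.
(a,b)_29: α=2, u≡4; β=3, v≡12 (mod 29); (4|29)=+1, (12|29)=-1; sign (−1)^0·+1^3·-1^2 = +1.
(a,b)_3: α=0, u≡1; β=-1, v≡2 (mod 3); (1|3)=+1, (2|3)=-1; sign (−1)^0·+1^-1·-1^0 = +1.
(a,b)_37: α=1, u≡31; β=2, v≡36 (mod 37); (31|37)=-1, (36|37)=+1; sign (−1)^0·-1^2·+1^1 = +1.
(a,b)_13: α=1, u≡2; β=-2, v≡2 (mod 13); (2|13)=-1, (2|13)=-1; sign (−1)^0·-1^-2·-1^1 = -1.
(a,b)_31: α=2, u≡23; β=3, v≡20 (mod 31); (23|31)=-1, (20|31)=+1; sign (−1)^0·-1^3·+1^2 = -1.
(a,b)_2: α=4, β=-1; u≡3, v≡5 (mod 8); ε(u)ε(v)=1·0, αω(v)=4·1, βω(u)=-1·1; sum ≡ 1  ⇒  -1.
(a,b)_∞: sgn(286195)=+, sgn(26970)=+, so +1.
(a,b)_7: α=-3, u≡6; β=-4, v≡5 (mod 7); (6|7)=-1, (5|7)=-1; sign (−1)^0·-1^-4·-1^-3 = -1.
(a,b)_17: α=-3, u≡3; β=2, v≡9 (mod 17); (3|17)=-1, (9|17)=+1; sign (−1)^0·-1^2·+1^-3 = +1.
(a,b)_5: α=3, u≡1; β=5, v≡1 (mod 5); (1|5)=+1, (1|5)=+1; sign (−1)^0·+1^5·+1^3 = +1.
(a,b)_23: α=6, u≡3; β=8, v≡22 (mod 23); (3|23)=+1, (22|23)=-1; sign (−1)^0·+1^8·-1^6 = +1.
Ram(286195, 26970) = {2, 7, 13, 31}; no ℚ_2-point on the conic.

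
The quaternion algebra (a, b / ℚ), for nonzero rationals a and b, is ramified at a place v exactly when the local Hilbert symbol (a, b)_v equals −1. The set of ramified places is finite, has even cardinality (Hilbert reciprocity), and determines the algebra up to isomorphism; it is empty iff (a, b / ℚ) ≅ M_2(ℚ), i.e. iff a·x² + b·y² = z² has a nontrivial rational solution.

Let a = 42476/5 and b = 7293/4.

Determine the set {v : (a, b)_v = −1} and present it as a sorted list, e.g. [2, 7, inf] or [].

(a, b) ≡ (53095, 7293) mod (ℚ^×)²; places V = {2, 3, 5, 7, 11, 13, 17, 37, 41, ∞}.
(a,b)_∞: sgn(53095)=+, sgn(7293)=+, so +1.
(a,b)_11: α=0, u≡1; β=1, v≡9 (mod 11); (1|11)=+1, (9|11)=+1; sign (−1)^0·+1^1·+1^0 = +1.
(a,b)_3: α=0, u≡1; β=1, v≡1 (mod 3); (1|3)=+1, (1|3)=+1; sign (−1)^0·+1^1·+1^0 = +1.
(a,b)_2: α=2, β=-2; u≡7, v≡5 (mod 8); ε(u)ε(v)=1·0, αω(v)=2·1, βω(u)=-2·0; sum ≡ 0  ⇒  +1.
(a,b)_17: α=0, u≡2; β=1, v≡1 (mod 17); (2|17)=+1, (1|17)=+1; sign (−1)^0·+1^1·+1^0 = +1.
(a,b)_41: α=1, u≡35; β=0, v≡9 (mod 41); (35|41)=-1, (9|41)=+1; sign (−1)^0·-1^0·+1^1 = +1.
(a,b)_13: α=0, u≡1; β=1, v≡7 (mod 13); (1|13)=+1, (7|13)=-1; sign (−1)^0·+1^1·-1^0 = +1.
(a,b)_5: α=-1, u≡1; β=0, v≡2 (mod 5); (1|5)=+1, (2|5)=-1; sign (−1)^0·+1^0·-1^-1 = -1.
(a,b)_37: α=1, u≡15; β=0, v≡1 (mod 37); (15|37)=-1, (1|37)=+1; sign (−1)^0·-1^0·+1^1 = +1.
(a,b)_7: α=1, u≡4; β=0, v≡5 (mod 7); (4|7)=+1, (5|7)=-1; sign (−1)^0·+1^0·-1^1 = -1.
|Ram(53095, 7293)| = 2, even; anisotropic at {5, 7}.

[5, 7]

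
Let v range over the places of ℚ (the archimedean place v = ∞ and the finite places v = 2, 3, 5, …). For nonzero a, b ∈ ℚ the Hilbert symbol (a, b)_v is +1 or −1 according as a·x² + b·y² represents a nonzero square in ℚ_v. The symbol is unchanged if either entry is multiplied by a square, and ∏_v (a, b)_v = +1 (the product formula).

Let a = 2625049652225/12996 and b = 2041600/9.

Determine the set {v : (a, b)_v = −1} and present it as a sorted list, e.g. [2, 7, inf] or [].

Mod squares: a ≡ 1031849, b ≡ 319. Check v ∈ {∞, 2, 3, 5, 7, 11, 13, 17, 19, 23, 29}.
v=∞: 1031849 > 0 and 319 > 0  ⇒  (a,b)_∞ = +1.
v=7: a=7^1·(≡2), b=7^0·(≡4) mod 7; (2|7)=+1, (4|7)=+1; (−1)^{1·0·3}·(+1)^0·(+1)^1 = +1.
v=23: a=23^1·(≡4), b=23^0·(≡21) mod 23; (4|23)=+1, (21|23)=-1; (−1)^{1·0·11}·(+1)^0·(-1)^1 = -1.
v=29: a=29^3·(≡10), b=29^1·(≡18) mod 29; (10|29)=-1, (18|29)=-1; (−1)^{3·1·14}·(-1)^1·(-1)^3 = +1.
v=2: v_2(a)=-2, v_2(b)=8; units ≡ 1, 7 (mod 8); ε·ε+αω+βω = 0·1+-2·0+8·0 ≡ 0  ⇒  (a,b)_2 = +1.
v=17: a=17^1·(≡10), b=17^0·(≡4) mod 17; (10|17)=-1, (4|17)=+1; (−1)^{1·0·8}·(-1)^0·(+1)^1 = +1.
v=13: a=13^1·(≡7), b=13^0·(≡6) mod 13; (7|13)=-1, (6|13)=-1; (−1)^{1·0·6}·(-1)^0·(-1)^1 = -1.
v=11: a=11^2·(≡4), b=11^1·(≡7) mod 11; (4|11)=+1, (7|11)=-1; (−1)^{2·1·5}·(+1)^1·(-1)^2 = +1.
v=19: a=19^-2·(≡11), b=19^0·(≡14) mod 19; (11|19)=+1, (14|19)=-1; (−1)^{-2·0·9}·(+1)^0·(-1)^-2 = +1.
v=5: a=5^2·(≡4), b=5^2·(≡1) mod 5; (4|5)=+1, (1|5)=+1; (−1)^{2·2·2}·(+1)^2·(+1)^2 = +1.
v=3: a=3^-2·(≡2), b=3^-2·(≡1) mod 3; (2|3)=-1, (1|3)=+1; (−1)^{-2·-2·1}·(-1)^-2·(+1)^-2 = +1.
|Ram(1031849, 319)| = 2, even; anisotropic at {13, 23}.

[13, 23]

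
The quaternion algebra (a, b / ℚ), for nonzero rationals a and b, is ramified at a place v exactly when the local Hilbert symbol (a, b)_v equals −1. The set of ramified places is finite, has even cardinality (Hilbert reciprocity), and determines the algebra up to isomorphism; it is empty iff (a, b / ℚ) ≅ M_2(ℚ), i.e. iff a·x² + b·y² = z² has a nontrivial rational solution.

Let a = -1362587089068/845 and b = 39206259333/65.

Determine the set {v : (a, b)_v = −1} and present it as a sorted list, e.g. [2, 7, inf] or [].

[5, 13, 29, 31]

Mod squares: a ≡ -3335, b ≡ 1344005. Check v ∈ {∞, 2, 3, 5, 13, 17, 23, 29, 31}.
v=23: a=23^1·(≡9), b=23^1·(≡7) mod 23; (9|23)=+1, (7|23)=-1; (−1)^{1·1·11}·(+1)^1·(-1)^1 = +1.
v=29: a=29^1·(≡7), b=29^1·(≡12) mod 29; (7|29)=+1, (12|29)=-1; (−1)^{1·1·14}·(+1)^1·(-1)^1 = -1.
v=13: a=13^-2·(≡11), b=13^-1·(≡4) mod 13; (11|13)=-1, (4|13)=+1; (−1)^{-2·-1·6}·(-1)^-1·(+1)^-2 = -1.
v=2: v_2(a)=2, v_2(b)=0; units ≡ 1, 5 (mod 8); ε·ε+αω+βω = 0·0+2·1+0·0 ≡ 0  ⇒  (a,b)_2 = +1.
v=31: a=31^2·(≡29), b=31^1·(≡23) mod 31; (29|31)=-1, (23|31)=-1; (−1)^{2·1·15}·(-1)^1·(-1)^2 = -1.
v=5: a=5^-1·(≡3), b=5^-1·(≡1) mod 5; (3|5)=-1, (1|5)=+1; (−1)^{-1·-1·2}·(-1)^-1·(+1)^-1 = -1.
v=17: a=17^0·(≡3), b=17^2·(≡13) mod 17; (3|17)=-1, (13|17)=+1; (−1)^{0·2·8}·(-1)^2·(+1)^0 = +1.
v=∞: -3335 < 0 and 1344005 > 0  ⇒  (a,b)_∞ = +1.
v=3: a=3^12·(≡1), b=3^8·(≡2) mod 3; (1|3)=+1, (2|3)=-1; (−1)^{12·8·1}·(+1)^8·(-1)^12 = +1.
|Ram(-3335, 1344005)| = 4, even; anisotropic at {5, 13, 29, 31}.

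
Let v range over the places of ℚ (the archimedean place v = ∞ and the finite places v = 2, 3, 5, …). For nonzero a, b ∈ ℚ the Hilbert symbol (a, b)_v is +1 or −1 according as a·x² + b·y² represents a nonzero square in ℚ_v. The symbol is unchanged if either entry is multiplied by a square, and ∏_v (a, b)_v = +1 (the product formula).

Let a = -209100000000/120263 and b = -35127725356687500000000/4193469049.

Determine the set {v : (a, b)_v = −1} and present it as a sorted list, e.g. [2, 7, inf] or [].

(a, b) ≡ (-299013, -3) mod (ℚ^×)²; places V = {2, 3, 5, 7, 11, 13, 17, 23, 29, 41, ∞}.
(a,b)_∞: sgn(-299013)=−, sgn(-3)=−, so -1.
(a,b)_41: α=1, u≡25; β=2, v≡30 (mod 41); (25|41)=+1, (30|41)=-1; sign (−1)^0·+1^2·-1^1 = -1.
(a,b)_17: α=1, u≡11; β=2, v≡11 (mod 17); (11|17)=-1, (11|17)=-1; sign (−1)^0·-1^2·-1^1 = -1.
(a,b)_7: α=0, u≡6; β=-2, v≡1 (mod 7); (6|7)=-1, (1|7)=+1; sign (−1)^0·-1^-2·+1^0 = +1.
(a,b)_2: α=8, β=8; u≡3, v≡5 (mod 8); ε(u)ε(v)=1·0, αω(v)=8·1, βω(u)=8·1; sum ≡ 0  ⇒  +1.
(a,b)_11: α=-1, u≡1; β=-2, v≡6 (mod 11); (1|11)=+1, (6|11)=-1; sign (−1)^0·+1^-2·-1^-1 = -1.
(a,b)_13: α=-1, u≡12; β=0, v≡3 (mod 13); (12|13)=+1, (3|13)=+1; sign (−1)^0·+1^0·+1^-1 = +1.
(a,b)_29: α=-2, u≡23; β=-4, v≡12 (mod 29); (23|29)=+1, (12|29)=-1; sign (−1)^0·+1^-4·-1^-2 = +1.
(a,b)_5: α=8, u≡3; β=12, v≡2 (mod 5); (3|5)=-1, (2|5)=-1; sign (−1)^0·-1^12·-1^8 = +1.
(a,b)_3: α=1, u≡1; β=7, v≡2 (mod 3); (1|3)=+1, (2|3)=-1; sign (−1)^1·+1^7·-1^1 = +1.
(a,b)_23: α=0, u≡22; β=2, v≡15 (mod 23); (22|23)=-1, (15|23)=-1; sign (−1)^0·-1^2·-1^0 = +1.
|Ram(-299013, -3)| = 4, even; anisotropic at {11, 17, 41, ∞}.

[11, 17, 41, inf]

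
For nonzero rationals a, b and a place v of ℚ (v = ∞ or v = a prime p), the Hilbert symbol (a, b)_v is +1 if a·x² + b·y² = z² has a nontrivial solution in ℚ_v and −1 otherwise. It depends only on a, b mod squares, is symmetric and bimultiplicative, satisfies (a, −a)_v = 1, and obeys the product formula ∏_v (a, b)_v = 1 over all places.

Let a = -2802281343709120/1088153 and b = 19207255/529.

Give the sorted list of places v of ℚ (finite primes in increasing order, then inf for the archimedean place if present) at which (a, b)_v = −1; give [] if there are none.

[5, 37, 41, 47]

(a, b) ≡ (-902615, 8695) mod (ℚ^×)²; places V = {2, 5, 7, 11, 13, 17, 23, 37, 41, 47, ∞}.
(a,b)_13: α=2, u≡3; β=0, v≡6 (mod 13); (3|13)=+1, (6|13)=-1; sign (−1)^0·+1^0·-1^2 = +1.
(a,b)_2: α=6, β=0; u≡1, v≡7 (mod 8); ε(u)ε(v)=0·1, αω(v)=6·0, βω(u)=0·0; sum ≡ 0  ⇒  +1.
(a,b)_∞: sgn(-902615)=−, sgn(8695)=+, so +1.
(a,b)_37: α=1, u≡11; β=1, v≡24 (mod 37); (11|37)=+1, (24|37)=-1; sign (−1)^0·+1^1·-1^1 = -1.
(a,b)_7: α=1, u≡2; β=0, v≡1 (mod 7); (2|7)=+1, (1|7)=+1; sign (−1)^0·+1^0·+1^1 = +1.
(a,b)_23: α=-2, u≡21; β=-2, v≡1 (mod 23); (21|23)=-1, (1|23)=+1; sign (−1)^0·-1^-2·+1^-2 = +1.
(a,b)_41: α=1, u≡16; β=0, v≡14 (mod 41); (16|41)=+1, (14|41)=-1; sign (−1)^0·+1^0·-1^1 = -1.
(a,b)_17: α=-1, u≡13; β=0, v≡13 (mod 17); (13|17)=+1, (13|17)=+1; sign (−1)^0·+1^0·+1^-1 = +1.
(a,b)_47: α=4, u≡10; β=3, v≡35 (mod 47); (10|47)=-1, (35|47)=-1; sign (−1)^0·-1^3·-1^4 = -1.
(a,b)_11: α=-2, u≡4; β=0, v≡1 (mod 11); (4|11)=+1, (1|11)=+1; sign (−1)^0·+1^0·+1^-2 = +1.
(a,b)_5: α=1, u≡2; β=1, v≡4 (mod 5); (2|5)=-1, (4|5)=+1; sign (−1)^0·-1^1·+1^1 = -1.
Ram(-902615, 8695) = {5, 37, 41, 47}; no ℚ_5-point on the conic.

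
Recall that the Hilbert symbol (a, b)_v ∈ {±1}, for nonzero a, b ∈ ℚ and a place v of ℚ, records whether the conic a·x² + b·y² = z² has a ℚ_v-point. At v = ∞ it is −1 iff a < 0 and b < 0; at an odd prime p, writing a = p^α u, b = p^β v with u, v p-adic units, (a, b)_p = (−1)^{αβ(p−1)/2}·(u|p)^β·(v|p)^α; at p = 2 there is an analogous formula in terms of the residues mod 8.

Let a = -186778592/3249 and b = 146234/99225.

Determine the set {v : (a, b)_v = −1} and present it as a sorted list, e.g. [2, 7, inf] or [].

Mod squares: a ≡ -4862, b ≡ 506. Check v ∈ {∞, 2, 3, 5, 7, 11, 13, 17, 19, 23}.
v=13: a=13^1·(≡10), b=13^0·(≡4) mod 13; (10|13)=+1, (4|13)=+1; (−1)^{1·0·6}·(+1)^0·(+1)^1 = +1.
v=11: a=11^1·(≡9), b=11^1·(≡10) mod 11; (9|11)=+1, (10|11)=-1; (−1)^{1·1·5}·(+1)^1·(-1)^1 = +1.
v=17: a=17^1·(≡11), b=17^2·(≡1) mod 17; (11|17)=-1, (1|17)=+1; (−1)^{1·2·8}·(-1)^2·(+1)^1 = +1.
v=19: a=19^-2·(≡8), b=19^0·(≡15) mod 19; (8|19)=-1, (15|19)=-1; (−1)^{-2·0·9}·(-1)^0·(-1)^-2 = +1.
v=2: v_2(a)=5, v_2(b)=1; units ≡ 1, 5 (mod 8); ε·ε+αω+βω = 0·0+5·1+1·0 ≡ 1  ⇒  (a,b)_2 = -1.
v=23: a=23^0·(≡14), b=23^1·(≡11) mod 23; (14|23)=-1, (11|23)=-1; (−1)^{0·1·11}·(-1)^1·(-1)^0 = -1.
v=5: a=5^0·(≡2), b=5^-2·(≡1) mod 5; (2|5)=-1, (1|5)=+1; (−1)^{0·-2·2}·(-1)^-2·(+1)^0 = +1.
v=7: a=7^4·(≡6), b=7^-2·(≡2) mod 7; (6|7)=-1, (2|7)=+1; (−1)^{4·-2·3}·(-1)^-2·(+1)^4 = +1.
v=3: a=3^-2·(≡1), b=3^-4·(≡2) mod 3; (1|3)=+1, (2|3)=-1; (−1)^{-2·-4·1}·(+1)^-4·(-1)^-2 = +1.
v=∞: -4862 < 0 and 506 > 0  ⇒  (a,b)_∞ = +1.
(-4862, 506 / ℚ) ramifies at {2, 23}: a division algebra.

[2, 23]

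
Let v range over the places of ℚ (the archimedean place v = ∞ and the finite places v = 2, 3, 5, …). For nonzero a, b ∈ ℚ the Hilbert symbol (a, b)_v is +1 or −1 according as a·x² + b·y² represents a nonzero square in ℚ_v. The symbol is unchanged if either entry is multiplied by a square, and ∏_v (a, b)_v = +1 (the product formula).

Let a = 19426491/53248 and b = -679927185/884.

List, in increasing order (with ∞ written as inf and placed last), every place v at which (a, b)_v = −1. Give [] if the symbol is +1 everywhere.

[2, 5, 29, 31]

Mod squares: a ≡ 11687, b ≡ -6953765. Check v ∈ {∞, 2, 3, 5, 7, 13, 17, 29, 31}.
v=∞: 11687 > 0 and -6953765 < 0  ⇒  (a,b)_∞ = +1.
v=31: a=31^1·(≡19), b=31^1·(≡1) mod 31; (19|31)=+1, (1|31)=+1; (−1)^{1·1·15}·(+1)^1·(+1)^1 = -1.
v=7: a=7^4·(≡1), b=7^5·(≡6) mod 7; (1|7)=+1, (6|7)=-1; (−1)^{4·5·3}·(+1)^5·(-1)^4 = +1.
v=13: a=13^-1·(≡6), b=13^-1·(≡8) mod 13; (6|13)=-1, (8|13)=-1; (−1)^{-1·-1·6}·(-1)^-1·(-1)^-1 = +1.
v=5: a=5^0·(≡2), b=5^1·(≡2) mod 5; (2|5)=-1, (2|5)=-1; (−1)^{0·1·2}·(-1)^1·(-1)^0 = -1.
v=2: v_2(a)=-12, v_2(b)=-2; units ≡ 7, 3 (mod 8); ε·ε+αω+βω = 1·1+-12·1+-2·0 ≡ 1  ⇒  (a,b)_2 = -1.
v=29: a=29^1·(≡2), b=29^1·(≡9) mod 29; (2|29)=-1, (9|29)=+1; (−1)^{1·1·14}·(-1)^1·(+1)^1 = -1.
v=3: a=3^2·(≡2), b=3^2·(≡1) mod 3; (2|3)=-1, (1|3)=+1; (−1)^{2·2·1}·(-1)^2·(+1)^2 = +1.
v=17: a=17^0·(≡16), b=17^-1·(≡4) mod 17; (16|17)=+1, (4|17)=+1; (−1)^{0·-1·8}·(+1)^-1·(+1)^0 = +1.
|Ram(11687, -6953765)| = 4, even; anisotropic at {2, 5, 29, 31}.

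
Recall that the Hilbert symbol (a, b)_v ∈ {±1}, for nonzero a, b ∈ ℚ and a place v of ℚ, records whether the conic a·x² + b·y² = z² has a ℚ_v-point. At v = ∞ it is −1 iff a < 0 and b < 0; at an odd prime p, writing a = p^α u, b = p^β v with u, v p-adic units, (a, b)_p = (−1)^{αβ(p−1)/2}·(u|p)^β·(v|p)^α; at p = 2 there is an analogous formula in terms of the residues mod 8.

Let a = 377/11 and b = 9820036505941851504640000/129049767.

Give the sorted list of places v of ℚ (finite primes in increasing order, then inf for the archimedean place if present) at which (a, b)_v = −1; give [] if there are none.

[2, 7, 11, 13, 23, 29]

Mod squares: a ≡ 4147, b ≡ 431312882. Check v ∈ {∞, 2, 3, 5, 7, 11, 13, 17, 19, 23, 29}.
v=3: a=3^0·(≡1), b=3^-6·(≡2) mod 3; (1|3)=+1, (2|3)=-1; (−1)^{0·-6·1}·(+1)^-6·(-1)^0 = +1.
v=5: a=5^0·(≡2), b=5^4·(≡2) mod 5; (2|5)=-1, (2|5)=-1; (−1)^{0·4·2}·(-1)^4·(-1)^0 = +1.
v=∞: 4147 > 0 and 431312882 > 0  ⇒  (a,b)_∞ = +1.
v=23: a=23^0·(≡5), b=23^3·(≡2) mod 23; (5|23)=-1, (2|23)=+1; (−1)^{0·3·11}·(-1)^3·(+1)^0 = -1.
v=2: v_2(a)=0, v_2(b)=23; units ≡ 3, 1 (mod 8); ε·ε+αω+βω = 1·0+0·0+23·1 ≡ 1  ⇒  (a,b)_2 = -1.
v=13: a=13^1·(≡5), b=13^5·(≡12) mod 13; (5|13)=-1, (12|13)=+1; (−1)^{1·5·6}·(-1)^5·(+1)^1 = -1.
v=29: a=29^1·(≡17), b=29^3·(≡25) mod 29; (17|29)=-1, (25|29)=+1; (−1)^{1·3·14}·(-1)^3·(+1)^1 = -1.
v=19: a=19^0·(≡17), b=19^-1·(≡13) mod 19; (17|19)=+1, (13|19)=-1; (−1)^{0·-1·9}·(+1)^-1·(-1)^0 = +1.
v=7: a=7^0·(≡5), b=7^-1·(≡5) mod 7; (5|7)=-1, (5|7)=-1; (−1)^{0·-1·3}·(-1)^-1·(-1)^0 = -1.
v=11: a=11^-1·(≡3), b=11^-3·(≡9) mod 11; (3|11)=+1, (9|11)=+1; (−1)^{-1·-3·5}·(+1)^-3·(+1)^-1 = -1.
v=17: a=17^0·(≡8), b=17^1·(≡8) mod 17; (8|17)=+1, (8|17)=+1; (−1)^{0·1·8}·(+1)^1·(+1)^0 = +1.
|Ram(4147, 431312882)| = 6, even; anisotropic at {2, 7, 11, 13, 23, 29}.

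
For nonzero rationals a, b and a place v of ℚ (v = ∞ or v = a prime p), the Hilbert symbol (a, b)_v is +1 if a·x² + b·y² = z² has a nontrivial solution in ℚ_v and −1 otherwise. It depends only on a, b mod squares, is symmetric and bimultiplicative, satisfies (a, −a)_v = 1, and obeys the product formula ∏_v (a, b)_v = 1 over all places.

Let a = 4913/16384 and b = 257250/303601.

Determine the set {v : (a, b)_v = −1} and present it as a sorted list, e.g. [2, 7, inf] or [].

(a, b) ≡ (17, 210) mod (ℚ^×)²; places V = {2, 3, 5, 7, 17, 19, 29, ∞}.
(a,b)_19: α=0, u≡5; β=-2, v≡17 (mod 19); (5|19)=+1, (17|19)=+1; sign (−1)^0·+1^-2·+1^0 = +1.
(a,b)_7: α=0, u≡5; β=3, v≡2 (mod 7); (5|7)=-1, (2|7)=+1; sign (−1)^0·-1^3·+1^0 = -1.
(a,b)_17: α=3, u≡4; β=0, v≡14 (mod 17); (4|17)=+1, (14|17)=-1; sign (−1)^0·+1^0·-1^3 = -1.
(a,b)_29: α=0, u≡17; β=-2, v≡6 (mod 29); (17|29)=-1, (6|29)=+1; sign (−1)^0·-1^-2·+1^0 = +1.
(a,b)_2: α=-14, β=1; u≡1, v≡1 (mod 8); ε(u)ε(v)=0·0, αω(v)=-14·0, βω(u)=1·0; sum ≡ 0  ⇒  +1.
(a,b)_3: α=0, u≡2; β=1, v≡1 (mod 3); (2|3)=-1, (1|3)=+1; sign (−1)^0·-1^1·+1^0 = -1.
(a,b)_5: α=0, u≡2; β=3, v≡3 (mod 5); (2|5)=-1, (3|5)=-1; sign (−1)^0·-1^3·-1^0 = -1.
(a,b)_∞: sgn(17)=+, sgn(210)=+, so +1.
Ram(17, 210) = {3, 5, 7, 17}; no ℚ_3-point on the conic.

[3, 5, 7, 17]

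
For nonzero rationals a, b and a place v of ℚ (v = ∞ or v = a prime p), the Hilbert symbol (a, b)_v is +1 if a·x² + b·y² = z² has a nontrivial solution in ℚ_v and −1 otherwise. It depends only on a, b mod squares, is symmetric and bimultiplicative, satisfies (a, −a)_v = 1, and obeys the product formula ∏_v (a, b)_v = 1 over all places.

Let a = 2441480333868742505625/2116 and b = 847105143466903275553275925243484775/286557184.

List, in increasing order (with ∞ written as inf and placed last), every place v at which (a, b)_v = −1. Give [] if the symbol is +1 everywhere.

Mod squares: a ≡ 209, b ≡ 10866271. Check v ∈ {∞, 2, 3, 5, 11, 13, 19, 23, 29, 37, 41}.
v=5: a=5^4·(≡4), b=5^2·(≡4) mod 5; (4|5)=+1, (4|5)=+1; (−1)^{4·2·2}·(+1)^2·(+1)^4 = +1.
v=19: a=19^1·(≡6), b=19^3·(≡7) mod 19; (6|19)=+1, (7|19)=+1; (−1)^{1·3·9}·(+1)^3·(+1)^1 = -1.
v=2: v_2(a)=-2, v_2(b)=-10; units ≡ 1, 7 (mod 8); ε·ε+αω+βω = 0·1+-2·0+-10·0 ≡ 0  ⇒  (a,b)_2 = +1.
v=∞: 209 > 0 and 10866271 > 0  ⇒  (a,b)_∞ = +1.
v=23: a=23^-2·(≡16), b=23^-4·(≡1) mod 23; (16|23)=+1, (1|23)=+1; (−1)^{-2·-4·11}·(+1)^-4·(+1)^-2 = +1.
v=41: a=41^0·(≡10), b=41^3·(≡24) mod 41; (10|41)=+1, (24|41)=-1; (−1)^{0·3·20}·(+1)^3·(-1)^0 = +1.
v=37: a=37^2·(≡15), b=37^3·(≡20) mod 37; (15|37)=-1, (20|37)=-1; (−1)^{2·3·18}·(-1)^3·(-1)^2 = -1.
v=11: a=11^5·(≡2), b=11^8·(≡9) mod 11; (2|11)=-1, (9|11)=+1; (−1)^{5·8·5}·(-1)^8·(+1)^5 = +1.
v=13: a=13^2·(≡1), b=13^5·(≡8) mod 13; (1|13)=+1, (8|13)=-1; (−1)^{2·5·6}·(+1)^5·(-1)^2 = +1.
v=3: a=3^8·(≡2), b=3^6·(≡1) mod 3; (2|3)=-1, (1|3)=+1; (−1)^{8·6·1}·(-1)^6·(+1)^8 = +1.
v=29: a=29^2·(≡9), b=29^3·(≡10) mod 29; (9|29)=+1, (10|29)=-1; (−1)^{2·3·14}·(+1)^3·(-1)^2 = +1.
|Ram(209, 10866271)| = 2, even; anisotropic at {19, 37}.

[19, 37]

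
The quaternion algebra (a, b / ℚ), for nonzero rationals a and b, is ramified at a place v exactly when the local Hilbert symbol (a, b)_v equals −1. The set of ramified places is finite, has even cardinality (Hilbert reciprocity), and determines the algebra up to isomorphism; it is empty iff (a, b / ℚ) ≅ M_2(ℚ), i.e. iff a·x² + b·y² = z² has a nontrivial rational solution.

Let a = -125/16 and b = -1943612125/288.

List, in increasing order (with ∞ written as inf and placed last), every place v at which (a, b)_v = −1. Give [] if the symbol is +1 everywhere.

[13, 17, 19, inf]

(a, b) ≡ (-5, -293930) mod (ℚ^×)²; places V = {2, 3, 5, 7, 13, 17, 19, 23, ∞}.
(a,b)_19: α=0, u≡10; β=1, v≡12 (mod 19); (10|19)=-1, (12|19)=-1; sign (−1)^0·-1^1·-1^0 = -1.
(a,b)_7: α=0, u≡4; β=1, v≡3 (mod 7); (4|7)=+1, (3|7)=-1; sign (−1)^0·+1^1·-1^0 = +1.
(a,b)_∞: sgn(-5)=−, sgn(-293930)=−, so -1.
(a,b)_17: α=0, u≡6; β=1, v≡8 (mod 17); (6|17)=-1, (8|17)=+1; sign (−1)^0·-1^1·+1^0 = -1.
(a,b)_13: α=0, u≡6; β=1, v≡10 (mod 13); (6|13)=-1, (10|13)=+1; sign (−1)^0·-1^1·+1^0 = -1.
(a,b)_2: α=-4, β=-5; u≡3, v≡3 (mod 8); ε(u)ε(v)=1·1, αω(v)=-4·1, βω(u)=-5·1; sum ≡ 0  ⇒  +1.
(a,b)_23: α=0, u≡8; β=2, v≡20 (mod 23); (8|23)=+1, (20|23)=-1; sign (−1)^0·+1^2·-1^0 = +1.
(a,b)_3: α=0, u≡1; β=-2, v≡1 (mod 3); (1|3)=+1, (1|3)=+1; sign (−1)^0·+1^-2·+1^0 = +1.
(a,b)_5: α=3, u≡4; β=3, v≡1 (mod 5); (4|5)=+1, (1|5)=+1; sign (−1)^0·+1^3·+1^3 = +1.
(-5, -293930 / ℚ) ramifies at {13, 17, 19, ∞}: a division algebra.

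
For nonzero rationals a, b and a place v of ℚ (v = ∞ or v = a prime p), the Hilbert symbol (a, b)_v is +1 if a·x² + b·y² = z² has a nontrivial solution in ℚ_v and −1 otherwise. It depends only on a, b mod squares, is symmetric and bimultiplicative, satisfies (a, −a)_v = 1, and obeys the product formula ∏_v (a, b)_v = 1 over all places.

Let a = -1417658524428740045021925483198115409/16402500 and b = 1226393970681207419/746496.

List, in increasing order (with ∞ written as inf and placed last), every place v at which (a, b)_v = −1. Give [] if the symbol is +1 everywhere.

Mod squares: a ≡ -66521, b ≡ 3059. Check v ∈ {∞, 2, 3, 5, 7, 13, 17, 19, 23, 41, 43}.
v=∞: -66521 < 0 and 3059 > 0  ⇒  (a,b)_∞ = +1.
v=19: a=19^2·(≡6), b=19^1·(≡4) mod 19; (6|19)=+1, (4|19)=+1; (−1)^{2·1·9}·(+1)^1·(+1)^2 = +1.
v=7: a=7^3·(≡6), b=7^5·(≡3) mod 7; (6|7)=-1, (3|7)=-1; (−1)^{3·5·3}·(-1)^5·(-1)^3 = -1.
v=5: a=5^-4·(≡4), b=5^0·(≡4) mod 5; (4|5)=+1, (4|5)=+1; (−1)^{-4·0·2}·(+1)^0·(+1)^-4 = +1.
v=23: a=23^2·(≡8), b=23^1·(≡18) mod 23; (8|23)=+1, (18|23)=+1; (−1)^{2·1·11}·(+1)^1·(+1)^2 = +1.
v=2: v_2(a)=-2, v_2(b)=-10; units ≡ 7, 3 (mod 8); ε·ε+αω+βω = 1·1+-2·1+-10·0 ≡ 1  ⇒  (a,b)_2 = -1.
v=13: a=13^9·(≡11), b=13^2·(≡1) mod 13; (11|13)=-1, (1|13)=+1; (−1)^{9·2·6}·(-1)^2·(+1)^9 = +1.
v=3: a=3^-8·(≡1), b=3^-6·(≡2) mod 3; (1|3)=+1, (2|3)=-1; (−1)^{-8·-6·1}·(+1)^-6·(-1)^-8 = +1.
v=41: a=41^4·(≡38), b=41^0·(≡36) mod 41; (38|41)=-1, (36|41)=+1; (−1)^{4·0·20}·(-1)^0·(+1)^4 = +1.
v=17: a=17^3·(≡5), b=17^2·(≡9) mod 17; (5|17)=-1, (9|17)=+1; (−1)^{3·2·8}·(-1)^2·(+1)^3 = +1.
v=43: a=43^5·(≡24), b=43^4·(≡13) mod 43; (24|43)=+1, (13|43)=+1; (−1)^{5·4·21}·(+1)^4·(+1)^5 = +1.
Ram(-66521, 3059) = {2, 7}; no ℚ_2-point on the conic.

[2, 7]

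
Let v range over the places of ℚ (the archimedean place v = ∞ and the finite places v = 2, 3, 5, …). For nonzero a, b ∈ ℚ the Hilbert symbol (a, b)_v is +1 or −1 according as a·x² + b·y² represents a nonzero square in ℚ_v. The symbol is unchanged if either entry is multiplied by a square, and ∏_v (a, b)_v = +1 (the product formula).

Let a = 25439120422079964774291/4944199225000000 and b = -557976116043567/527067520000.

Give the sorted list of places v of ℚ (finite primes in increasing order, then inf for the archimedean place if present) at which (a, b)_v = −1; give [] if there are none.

[2, 7, 19, 23]

Mod squares: a ≡ 19, b ≡ -161. Check v ∈ {∞, 2, 3, 5, 7, 13, 17, 19, 23, 41}.
v=41: a=41^-2·(≡17), b=41^0·(≡22) mod 41; (17|41)=-1, (22|41)=-1; (−1)^{-2·0·20}·(-1)^0·(-1)^-2 = +1.
v=5: a=5^-8·(≡1), b=5^-4·(≡4) mod 5; (1|5)=+1, (4|5)=+1; (−1)^{-8·-4·2}·(+1)^-4·(+1)^-8 = +1.
v=23: a=23^4·(≡7), b=23^3·(≡3) mod 23; (7|23)=-1, (3|23)=+1; (−1)^{4·3·11}·(-1)^3·(+1)^4 = -1.
v=7: a=7^-6·(≡3), b=7^-7·(≡6) mod 7; (3|7)=-1, (6|7)=-1; (−1)^{-6·-7·3}·(-1)^-7·(-1)^-6 = -1.
v=17: a=17^6·(≡16), b=17^4·(≡2) mod 17; (16|17)=+1, (2|17)=+1; (−1)^{6·4·8}·(+1)^4·(+1)^6 = +1.
v=19: a=19^5·(≡5), b=19^2·(≡15) mod 19; (5|19)=+1, (15|19)=-1; (−1)^{5·2·9}·(+1)^2·(-1)^5 = -1.
v=13: a=13^2·(≡7), b=13^2·(≡7) mod 13; (7|13)=-1, (7|13)=-1; (−1)^{2·2·6}·(-1)^2·(-1)^2 = +1.
v=3: a=3^2·(≡1), b=3^2·(≡1) mod 3; (1|3)=+1, (1|3)=+1; (−1)^{2·2·1}·(+1)^2·(+1)^2 = +1.
v=∞: 19 > 0 and -161 < 0  ⇒  (a,b)_∞ = +1.
v=2: v_2(a)=-6, v_2(b)=-10; units ≡ 3, 7 (mod 8); ε·ε+αω+βω = 1·1+-6·0+-10·1 ≡ 1  ⇒  (a,b)_2 = -1.
|Ram(19, -161)| = 4, even; anisotropic at {2, 7, 19, 23}.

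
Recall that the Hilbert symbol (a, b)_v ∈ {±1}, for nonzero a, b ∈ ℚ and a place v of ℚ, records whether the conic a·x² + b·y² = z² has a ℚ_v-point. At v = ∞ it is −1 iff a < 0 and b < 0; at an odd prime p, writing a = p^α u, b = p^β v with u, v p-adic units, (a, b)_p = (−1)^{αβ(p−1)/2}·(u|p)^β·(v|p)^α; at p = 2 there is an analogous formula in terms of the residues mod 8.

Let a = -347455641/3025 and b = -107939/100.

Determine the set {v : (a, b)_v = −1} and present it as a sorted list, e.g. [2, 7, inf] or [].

(a, b) ≡ (-962481, -299) mod (ℚ^×)²; places V = {2, 3, 5, 11, 13, 19, 23, 29, 37, ∞}.
(a,b)_3: α=1, u≡2; β=0, v≡1 (mod 3); (2|3)=-1, (1|3)=+1; sign (−1)^0·-1^0·+1^1 = +1.
(a,b)_29: α=1, u≡7; β=0, v≡20 (mod 29); (7|29)=+1, (20|29)=+1; sign (−1)^0·+1^0·+1^1 = +1.
(a,b)_37: α=1, u≡35; β=0, v≡11 (mod 37); (35|37)=-1, (11|37)=+1; sign (−1)^0·-1^0·+1^1 = +1.
(a,b)_19: α=2, u≡10; β=2, v≡1 (mod 19); (10|19)=-1, (1|19)=+1; sign (−1)^0·-1^2·+1^2 = +1.
(a,b)_∞: sgn(-962481)=−, sgn(-299)=−, so -1.
(a,b)_13: α=1, u≡5; β=1, v≡12 (mod 13); (5|13)=-1, (12|13)=+1; sign (−1)^0·-1^1·+1^1 = -1.
(a,b)_2: α=0, β=-2; u≡7, v≡5 (mod 8); ε(u)ε(v)=1·0, αω(v)=0·1, βω(u)=-2·0; sum ≡ 0  ⇒  +1.
(a,b)_5: α=-2, u≡4; β=-2, v≡4 (mod 5); (4|5)=+1, (4|5)=+1; sign (−1)^0·+1^-2·+1^-2 = +1.
(a,b)_23: α=1, u≡2; β=1, v≡20 (mod 23); (2|23)=+1, (20|23)=-1; sign (−1)^1·+1^1·-1^1 = +1.
(a,b)_11: α=-2, u≡2; β=0, v≡4 (mod 11); (2|11)=-1, (4|11)=+1; sign (−1)^0·-1^0·+1^-2 = +1.
Ram(-962481, -299) = {13, ∞}; no ℚ_13-point on the conic.

[13, inf]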